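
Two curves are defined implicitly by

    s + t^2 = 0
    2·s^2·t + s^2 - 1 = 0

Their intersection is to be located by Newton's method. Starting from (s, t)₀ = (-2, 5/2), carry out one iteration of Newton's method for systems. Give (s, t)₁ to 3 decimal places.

At (-2, 5/2): F = (4.250, 23.000).
Jacobian J = [[1, 2·t], [4·s·t + 2·s, 2·s^2]].
At the point, J = [[1.000, 5.000], [-24.000, 8.000]] (det J = 128.000).
Solving J·Δ = −F gives Δ = (0.633, -0.977).
Then the next iterate is (s, t)₁ = (-1.367, 1.523).

(-1.367, 1.523)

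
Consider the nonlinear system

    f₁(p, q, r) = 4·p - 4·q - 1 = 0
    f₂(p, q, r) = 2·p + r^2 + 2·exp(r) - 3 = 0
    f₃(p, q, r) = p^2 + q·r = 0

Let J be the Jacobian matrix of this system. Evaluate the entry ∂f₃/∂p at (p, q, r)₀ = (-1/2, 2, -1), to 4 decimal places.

-1.0000

∂f₃/∂p = 2·p.
At (-1/2, 2, -1) this is -1.0000.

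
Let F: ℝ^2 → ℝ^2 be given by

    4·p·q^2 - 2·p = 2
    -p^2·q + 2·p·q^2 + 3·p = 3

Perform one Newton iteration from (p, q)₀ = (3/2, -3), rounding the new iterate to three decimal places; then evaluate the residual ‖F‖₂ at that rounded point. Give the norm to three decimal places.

16.209

At (3/2, -3): F = (49.000, 35.250).
Jacobian J = [[4·q^2 - 2, 8·p·q], [-2·p·q + 2·q^2 + 3, -p^2 + 4·p·q]].
At the point, J = [[34.000, -36.000], [30.000, -20.250]] (det J = 391.500).
Solving J·Δ = −F gives Δ = (-0.707, 0.693).
Then the next iterate is (p, q)₁ = (0.793, -2.307).
Re-evaluating at (0.793, -2.307): F = (13.29617, 9.27084), so ‖F‖₂ = 16.209.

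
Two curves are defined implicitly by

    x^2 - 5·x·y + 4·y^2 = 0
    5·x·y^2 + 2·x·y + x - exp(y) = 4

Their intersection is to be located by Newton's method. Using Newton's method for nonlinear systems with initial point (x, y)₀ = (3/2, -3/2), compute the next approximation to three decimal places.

At (3/2, -3/2): F = (22.500, 9.65187).
Jacobian J = [[2·x - 5·y, -5·x + 8·y], [5·y^2 + 2·y + 1, 10·x·y + 2·x - exp(y)]].
At the point, J = [[10.500, -19.500], [9.250, -19.72313]] (det J = -26.71787).
Solving J·Δ = −F gives Δ = (-9.565, -3.997).
Then the next iterate is (x, y)₁ = (-8.065, -5.497).

(-8.065, -5.497)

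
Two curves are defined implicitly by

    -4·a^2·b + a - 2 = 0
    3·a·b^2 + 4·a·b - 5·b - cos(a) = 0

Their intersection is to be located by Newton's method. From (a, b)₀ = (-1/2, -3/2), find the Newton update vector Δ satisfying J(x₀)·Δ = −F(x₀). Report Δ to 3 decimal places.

(-0.685, 2.425)

At (-1/2, -3/2): F = (-1.000, 6.24742).
Jacobian J = [[-8·a·b + 1, -4·a^2], [3·b^2 + 4·b + sin(a), 6·a·b + 4·a - 5]].
At the point, J = [[-5.000, -1.000], [0.27057, -2.500]] (det J = 12.77057).
Solving J·Δ = −F gives Δ = (-0.685, 2.425).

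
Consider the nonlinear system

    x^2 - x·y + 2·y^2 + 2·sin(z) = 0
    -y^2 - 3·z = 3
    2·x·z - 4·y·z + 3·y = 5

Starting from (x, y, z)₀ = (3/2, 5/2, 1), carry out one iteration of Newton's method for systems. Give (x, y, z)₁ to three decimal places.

(-7.566, 1.942, -2.153)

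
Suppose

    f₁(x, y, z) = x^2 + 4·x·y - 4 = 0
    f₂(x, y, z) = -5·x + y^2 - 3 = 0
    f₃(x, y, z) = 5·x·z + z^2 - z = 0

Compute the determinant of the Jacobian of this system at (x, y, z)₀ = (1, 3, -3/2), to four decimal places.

104.0000

J = [[2·x + 4·y, 4·x, 0], [-5, 2·y, 0], [5·z, 0, 5·x + 2·z - 1]].
At the point, J = [[14.0000, 4.0000, 0.0000], [-5.0000, 6.0000, 0.0000], [-7.5000, 0.0000, 1.0000]].
det J = 104.0000.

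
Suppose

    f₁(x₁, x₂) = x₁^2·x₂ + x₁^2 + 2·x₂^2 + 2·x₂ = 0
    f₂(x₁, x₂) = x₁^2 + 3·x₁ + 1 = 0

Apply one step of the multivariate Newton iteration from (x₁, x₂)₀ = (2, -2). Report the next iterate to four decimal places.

(0.4286, 1.1429)

At (2, -2): F = (0.0000, 11.0000).
Jacobian J = [[2·x₁·x₂ + 2·x₁, x₁^2 + 4·x₂ + 2], [2·x₁ + 3, 0]].
At the point, J = [[-4.0000, -2.0000], [7.0000, 0.0000]] (det J = 14.0000).
Solving J·Δ = −F gives Δ = (-1.5714, 3.1429).
Then the next iterate is (x₁, x₂)₁ = (0.4286, 1.1429).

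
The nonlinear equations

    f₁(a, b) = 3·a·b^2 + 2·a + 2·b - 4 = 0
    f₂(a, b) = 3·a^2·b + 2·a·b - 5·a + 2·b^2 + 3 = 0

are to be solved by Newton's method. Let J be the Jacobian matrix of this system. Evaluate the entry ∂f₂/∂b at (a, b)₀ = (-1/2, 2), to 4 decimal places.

7.7500

∂f₂/∂b = 3·a^2 + 2·a + 4·b.
At (-1/2, 2) this is 7.7500.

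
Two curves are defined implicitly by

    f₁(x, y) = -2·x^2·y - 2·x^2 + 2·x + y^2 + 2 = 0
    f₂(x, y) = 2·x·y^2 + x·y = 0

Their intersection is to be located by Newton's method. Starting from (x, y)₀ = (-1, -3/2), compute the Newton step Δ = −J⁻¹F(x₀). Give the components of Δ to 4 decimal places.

(-0.0833, 0.6500)

At (-1, -3/2): F = (3.2500, -3.0000).
Jacobian J = [[-4·x·y - 4·x + 2, -2·x^2 + 2·y], [2·y^2 + y, 4·x·y + x]].
At the point, J = [[0.0000, -5.0000], [3.0000, 5.0000]] (det J = 15.0000).
Solving J·Δ = −F gives Δ = (-0.0833, 0.6500).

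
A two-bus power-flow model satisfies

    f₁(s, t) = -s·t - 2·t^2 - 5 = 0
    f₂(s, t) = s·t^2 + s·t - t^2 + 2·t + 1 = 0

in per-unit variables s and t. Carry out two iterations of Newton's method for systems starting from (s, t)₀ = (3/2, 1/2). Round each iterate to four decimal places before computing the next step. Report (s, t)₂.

(11.6619, -3.8468)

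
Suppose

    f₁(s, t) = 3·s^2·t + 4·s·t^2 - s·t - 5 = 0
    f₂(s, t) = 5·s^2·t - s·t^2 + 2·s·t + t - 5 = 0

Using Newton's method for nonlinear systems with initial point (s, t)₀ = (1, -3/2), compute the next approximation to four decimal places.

At (1, -3/2): F = (1.0000, -19.2500).
Jacobian J = [[6·s·t + 4·t^2 - t, 3·s^2 + 8·s·t - s], [10·s·t - t^2 + 2·t, 5·s^2 - 2·s·t + 2·s + 1]].
At the point, J = [[1.5000, -10.0000], [-20.2500, 11.0000]] (det J = -186.0000).
Solving J·Δ = −F gives Δ = (-0.9758, -0.0464).
Then the next iterate is (s, t)₁ = (0.0242, -1.5464).

(0.0242, -1.5464)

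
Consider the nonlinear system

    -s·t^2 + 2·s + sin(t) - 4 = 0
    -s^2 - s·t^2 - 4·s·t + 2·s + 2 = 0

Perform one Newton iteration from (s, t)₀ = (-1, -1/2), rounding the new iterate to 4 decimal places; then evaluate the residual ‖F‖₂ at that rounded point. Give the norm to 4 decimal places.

73.3212

At (-1, -1/2): F = (-6.229426, -2.7500).
Jacobian J = [[-t^2 + 2, -2·s·t + cos(t)], [-2·s - t^2 - 4·t + 2, -2·s·t - 4·s]].
At the point, J = [[1.7500, -0.122417], [5.7500, 3.0000]] (det J = 5.953900).
Solving J·Δ = −F gives Δ = (3.1954, -5.2078).
Then the next iterate is (s, t)₁ = (2.1954, -5.7078).
Re-evaluating at (2.1954, -5.7078): F = (-70.588936, -19.829259), so ‖F‖₂ = 73.3212.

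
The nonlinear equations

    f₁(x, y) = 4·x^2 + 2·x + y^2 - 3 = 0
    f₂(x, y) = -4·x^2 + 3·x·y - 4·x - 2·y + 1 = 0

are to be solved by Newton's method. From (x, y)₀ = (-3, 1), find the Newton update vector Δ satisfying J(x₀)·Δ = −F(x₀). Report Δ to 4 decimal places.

(1.2245, -0.5306)

At (-3, 1): F = (28.0000, -34.0000).
Jacobian J = [[8·x + 2, 2·y], [-8·x + 3·y - 4, 3·x - 2]].
At the point, J = [[-22.0000, 2.0000], [23.0000, -11.0000]] (det J = 196.0000).
Solving J·Δ = −F gives Δ = (1.2245, -0.5306).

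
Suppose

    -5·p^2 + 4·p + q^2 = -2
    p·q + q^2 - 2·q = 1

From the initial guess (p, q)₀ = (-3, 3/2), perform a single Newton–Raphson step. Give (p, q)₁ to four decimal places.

At (-3, 3/2): F = (-52.7500, -6.2500).
Jacobian J = [[-10·p + 4, 2·q], [q, p + 2·q - 2]].
At the point, J = [[34.0000, 3.0000], [1.5000, -2.0000]] (det J = -72.5000).
Solving J·Δ = −F gives Δ = (1.7138, -1.8397).
Then the next iterate is (p, q)₁ = (-1.2862, -0.3397).

(-1.2862, -0.3397)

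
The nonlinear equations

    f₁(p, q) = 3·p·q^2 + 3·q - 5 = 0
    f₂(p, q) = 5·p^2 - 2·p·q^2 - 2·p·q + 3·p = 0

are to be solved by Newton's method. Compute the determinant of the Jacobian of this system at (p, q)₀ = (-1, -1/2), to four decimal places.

J = [[3·q^2, 6·p·q + 3], [10·p - 2·q^2 - 2·q + 3, -4·p·q - 2·p]].
At the point, J = [[0.7500, 6.0000], [-6.5000, 0.0000]].
det J = 39.0000.

39.0000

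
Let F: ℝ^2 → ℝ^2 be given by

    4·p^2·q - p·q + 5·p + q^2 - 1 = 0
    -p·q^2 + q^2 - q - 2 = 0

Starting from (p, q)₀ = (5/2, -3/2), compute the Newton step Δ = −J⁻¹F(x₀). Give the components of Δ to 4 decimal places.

(0.1450, 1.2003)

At (5/2, -3/2): F = (-20.0000, -3.8750).
Jacobian J = [[8·p·q - q + 5, 4·p^2 - p + 2·q], [-q^2, -2·p·q + 2·q - 1]].
At the point, J = [[-23.5000, 19.5000], [-2.2500, 3.5000]] (det J = -38.3750).
Solving J·Δ = −F gives Δ = (0.1450, 1.2003).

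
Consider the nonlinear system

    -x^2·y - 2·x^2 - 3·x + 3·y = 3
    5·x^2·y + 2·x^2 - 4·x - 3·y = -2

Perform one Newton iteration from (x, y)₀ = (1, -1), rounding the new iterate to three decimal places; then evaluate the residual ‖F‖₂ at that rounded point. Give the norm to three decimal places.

At (1, -1): F = (-10.000, -2.000).
Jacobian J = [[-2·x·y - 4·x - 3, -x^2 + 3], [10·x·y + 4·x - 4, 5·x^2 - 3]].
At the point, J = [[-5.000, 2.000], [-10.000, 2.000]] (det J = 10.000).
Solving J·Δ = −F gives Δ = (1.600, 9.000).
Then the next iterate is (x, y)₁ = (2.600, 8.000).
Re-evaluating at (2.600, 8.000): F = (-54.400, 251.520), so ‖F‖₂ = 257.336.

257.336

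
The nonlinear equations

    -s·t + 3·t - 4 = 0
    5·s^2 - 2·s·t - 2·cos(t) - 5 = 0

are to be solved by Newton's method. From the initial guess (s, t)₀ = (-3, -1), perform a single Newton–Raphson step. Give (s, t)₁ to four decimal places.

(-1.6032, 0.4339)

At (-3, -1): F = (-10.0000, 32.919395).
Jacobian J = [[-t, -s + 3], [10·s - 2·t, -2·s + 2·sin(t)]].
At the point, J = [[1.0000, 6.0000], [-28.0000, 4.317058]] (det J = 172.317058).
Solving J·Δ = −F gives Δ = (1.3968, 1.4339).
Then the next iterate is (s, t)₁ = (-1.6032, 0.4339).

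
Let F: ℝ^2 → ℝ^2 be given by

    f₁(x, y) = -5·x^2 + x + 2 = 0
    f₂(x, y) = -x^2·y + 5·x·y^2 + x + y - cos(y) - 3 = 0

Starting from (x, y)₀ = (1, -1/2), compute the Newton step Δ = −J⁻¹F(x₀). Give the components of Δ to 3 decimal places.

(-0.222, -0.429)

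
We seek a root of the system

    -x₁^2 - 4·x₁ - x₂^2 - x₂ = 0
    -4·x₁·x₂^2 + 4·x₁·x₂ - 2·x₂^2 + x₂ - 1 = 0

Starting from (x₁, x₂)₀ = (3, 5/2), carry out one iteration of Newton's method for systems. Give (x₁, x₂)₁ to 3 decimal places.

At (3, 5/2): F = (-29.750, -56.000).
Jacobian J = [[-2·x₁ - 4, -2·x₂ - 1], [-4·x₂^2 + 4·x₂, -8·x₁·x₂ + 4·x₁ - 4·x₂ + 1]].
At the point, J = [[-10.000, -6.000], [-15.000, -57.000]] (det J = 480.000).
Solving J·Δ = −F gives Δ = (-2.833, -0.237).
Then the next iterate is (x₁, x₂)₁ = (0.167, 2.263).

(0.167, 2.263)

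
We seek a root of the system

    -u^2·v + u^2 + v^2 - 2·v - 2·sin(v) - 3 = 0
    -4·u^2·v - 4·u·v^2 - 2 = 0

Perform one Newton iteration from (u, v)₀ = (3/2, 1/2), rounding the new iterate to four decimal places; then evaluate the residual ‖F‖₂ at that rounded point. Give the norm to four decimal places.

At (3/2, 1/2): F = (-3.583851, -8.0000).
Jacobian J = [[-2·u·v + 2·u, -u^2 + 2·v - 2·cos(v) - 2], [-8·u·v - 4·v^2, -4·u^2 - 8·u·v]].
At the point, J = [[1.5000, -5.005165], [-7.0000, -15.0000]] (det J = -57.536156).
Solving J·Δ = −F gives Δ = (0.2384, -0.6446).
Then the next iterate is (u, v)₁ = (1.7384, -0.1446).
Re-evaluating at (1.7384, -0.1446): F = (1.057323, -0.397449), so ‖F‖₂ = 1.1296.

1.1296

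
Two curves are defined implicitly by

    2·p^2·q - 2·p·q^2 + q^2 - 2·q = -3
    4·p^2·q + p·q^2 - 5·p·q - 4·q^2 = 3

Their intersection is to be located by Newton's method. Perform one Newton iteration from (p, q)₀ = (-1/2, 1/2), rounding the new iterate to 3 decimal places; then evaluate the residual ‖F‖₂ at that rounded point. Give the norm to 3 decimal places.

65.641

At (-1/2, 1/2): F = (2.750, -2.375).
Jacobian J = [[4·p·q - 2·q^2, 2·p^2 - 4·p·q + 2·q - 2], [8·p·q + q^2 - 5·q, 4·p^2 + 2·p·q - 5·p - 8·q]].
At the point, J = [[-1.500, 0.500], [-4.250, -1.000]] (det J = 3.625).
Solving J·Δ = −F gives Δ = (0.431, -4.207).
Then the next iterate is (p, q)₁ = (-0.069, -3.707).
Re-evaluating at (-0.069, -3.707): F = (26.01693, -60.26509), so ‖F‖₂ = 65.641.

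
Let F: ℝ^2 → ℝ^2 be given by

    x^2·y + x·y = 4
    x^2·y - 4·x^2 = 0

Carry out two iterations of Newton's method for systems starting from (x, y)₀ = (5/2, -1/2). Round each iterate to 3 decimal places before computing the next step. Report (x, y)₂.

(0.911, 1.222)

At (5/2, -1/2): F = (-8.375, -28.125).
Jacobian J = [[2·x·y + y, x^2 + x], [2·x·y - 8·x, x^2]].
At the point, J = [[-3.000, 8.750], [-22.500, 6.250]] (det J = 178.125).
Solving J·Δ = −F gives Δ = (-1.088, 0.584).
Then the next iterate is (x, y)₁ = (1.412, 0.084).
Round to (1.412, 0.084) and repeat: F = (-3.71392, -7.80750), J = [[0.32122, 3.40574], [-11.05878, 1.99374]].
Δ = (-0.501, 1.138), so (x, y)₂ = (0.911, 1.222).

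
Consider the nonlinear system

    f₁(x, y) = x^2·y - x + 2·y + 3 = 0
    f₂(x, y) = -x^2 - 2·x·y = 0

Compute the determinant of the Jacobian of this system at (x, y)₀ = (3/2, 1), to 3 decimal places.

15.250

J = [[2·x·y - 1, x^2 + 2], [-2·x - 2·y, -2·x]].
At the point, J = [[2.000, 4.250], [-5.000, -3.000]].
det J = 15.250.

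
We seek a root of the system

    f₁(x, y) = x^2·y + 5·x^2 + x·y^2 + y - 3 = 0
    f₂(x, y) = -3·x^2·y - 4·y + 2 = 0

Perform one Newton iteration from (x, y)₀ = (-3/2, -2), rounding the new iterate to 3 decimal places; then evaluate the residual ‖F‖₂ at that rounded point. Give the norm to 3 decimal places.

8.750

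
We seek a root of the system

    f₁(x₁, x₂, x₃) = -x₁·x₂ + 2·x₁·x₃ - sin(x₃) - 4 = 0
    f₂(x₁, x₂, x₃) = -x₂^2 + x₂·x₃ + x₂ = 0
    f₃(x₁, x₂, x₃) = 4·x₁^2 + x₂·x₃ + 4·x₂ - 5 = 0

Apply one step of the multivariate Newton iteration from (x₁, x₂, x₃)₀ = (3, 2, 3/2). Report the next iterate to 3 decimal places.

(-0.392, 7.774, 5.330)

At (3, 2, 3/2): F = (-1.99749, 1.000, 42.000).
Jacobian J = [[-x₂ + 2·x₃, -x₁, 2·x₁ - cos(x₃)], [0, -2·x₂ + x₃ + 1, x₂], [8·x₁, x₃ + 4, x₂]].
At the point, J = [[1.000, -3.000, 5.92926], [0.000, -1.500, 2.000], [24.000, 5.500, 2.000]] (det J = 55.45346).
Solving J·Δ = −F gives Δ = (-3.392, 5.774, 3.830).
Then the next iterate is (x₁, x₂, x₃)₁ = (-0.392, 7.774, 5.330).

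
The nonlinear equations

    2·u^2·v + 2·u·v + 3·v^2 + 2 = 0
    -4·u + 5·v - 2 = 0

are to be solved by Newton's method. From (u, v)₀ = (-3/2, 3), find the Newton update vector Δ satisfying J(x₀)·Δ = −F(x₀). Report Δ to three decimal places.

(11.278, 5.222)

At (-3/2, 3): F = (33.500, 19.000).
Jacobian J = [[4·u·v + 2·v, 2·u^2 + 2·u + 6·v], [-4, 5]].
At the point, J = [[-12.000, 19.500], [-4.000, 5.000]] (det J = 18.000).
Solving J·Δ = −F gives Δ = (11.278, 5.222).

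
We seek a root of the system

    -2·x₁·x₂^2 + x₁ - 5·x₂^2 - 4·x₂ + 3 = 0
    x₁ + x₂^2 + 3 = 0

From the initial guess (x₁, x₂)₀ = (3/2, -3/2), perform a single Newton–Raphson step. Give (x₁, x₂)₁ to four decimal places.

(-10.3421, -3.1974)

At (3/2, -3/2): F = (-7.5000, 6.7500).
Jacobian J = [[-2·x₂^2 + 1, -4·x₁·x₂ - 10·x₂ - 4], [1, 2·x₂]].
At the point, J = [[-3.5000, 20.0000], [1.0000, -3.0000]] (det J = -9.5000).
Solving J·Δ = −F gives Δ = (-11.8421, -1.6974).
Then the next iterate is (x₁, x₂)₁ = (-10.3421, -3.1974).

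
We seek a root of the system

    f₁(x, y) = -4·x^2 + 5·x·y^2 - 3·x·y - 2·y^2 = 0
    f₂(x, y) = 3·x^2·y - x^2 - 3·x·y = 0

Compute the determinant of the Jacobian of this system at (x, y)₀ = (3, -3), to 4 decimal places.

J = [[-8·x + 5·y^2 - 3·y, 10·x·y - 3·x - 4·y], [6·x·y - 2·x - 3·y, 3·x^2 - 3·x]].
At the point, J = [[30.0000, -87.0000], [-51.0000, 18.0000]].
det J = -3897.0000.

-3897.0000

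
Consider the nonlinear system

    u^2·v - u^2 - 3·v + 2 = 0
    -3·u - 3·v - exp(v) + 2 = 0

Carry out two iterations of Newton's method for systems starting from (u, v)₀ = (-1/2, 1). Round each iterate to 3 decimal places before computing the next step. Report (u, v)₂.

(-0.581, 0.625)

At (-1/2, 1): F = (-1.000, -2.21828).
Jacobian J = [[2·u·v - 2·u, u^2 - 3], [-3, -exp(v) - 3]].
At the point, J = [[0.000, -2.750], [-3.000, -5.71828]] (det J = -8.250).
Solving J·Δ = −F gives Δ = (-0.046, -0.364).
Then the next iterate is (u, v)₁ = (-0.546, 0.636).
Round to (-0.546, 0.636) and repeat: F = (-0.01651, -0.15891), J = [[0.39749, -2.70188], [-3.000, -4.88891]].
Δ = (-0.035, -0.011), so (u, v)₂ = (-0.581, 0.625).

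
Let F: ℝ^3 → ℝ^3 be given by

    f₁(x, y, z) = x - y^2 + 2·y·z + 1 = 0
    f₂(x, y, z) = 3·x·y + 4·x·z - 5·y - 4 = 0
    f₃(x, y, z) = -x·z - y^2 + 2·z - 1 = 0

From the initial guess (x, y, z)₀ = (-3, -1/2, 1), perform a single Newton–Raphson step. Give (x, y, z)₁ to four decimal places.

At (-3, -1/2, 1): F = (-3.2500, -9.0000, 3.7500).
Jacobian J = [[1, -2·y + 2·z, 2·y], [3·y + 4·z, 3·x - 5, 4·x], [-z, -2·y, -x + 2]].
At the point, J = [[1.0000, 3.0000, -1.0000], [2.5000, -14.0000, -12.0000], [-1.0000, 1.0000, 5.0000]] (det J = -48.0000).
Solving J·Δ = −F gives Δ = (3.0208, 0.0260, -0.1510).
Then the next iterate is (x, y, z)₁ = (0.0208, -0.4740, 0.8490).

(0.0208, -0.4740, 0.8490)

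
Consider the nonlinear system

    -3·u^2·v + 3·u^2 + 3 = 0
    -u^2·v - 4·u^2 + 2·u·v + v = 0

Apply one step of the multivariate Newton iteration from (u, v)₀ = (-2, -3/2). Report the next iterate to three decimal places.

(-0.990, -1.276)

At (-2, -3/2): F = (33.000, -5.500).
Jacobian J = [[-6·u·v + 6·u, -3·u^2], [-2·u·v - 8·u + 2·v, -u^2 + 2·u + 1]].
At the point, J = [[-30.000, -12.000], [7.000, -7.000]] (det J = 294.000).
Solving J·Δ = −F gives Δ = (1.010, 0.224).
Then the next iterate is (u, v)₁ = (-0.990, -1.276).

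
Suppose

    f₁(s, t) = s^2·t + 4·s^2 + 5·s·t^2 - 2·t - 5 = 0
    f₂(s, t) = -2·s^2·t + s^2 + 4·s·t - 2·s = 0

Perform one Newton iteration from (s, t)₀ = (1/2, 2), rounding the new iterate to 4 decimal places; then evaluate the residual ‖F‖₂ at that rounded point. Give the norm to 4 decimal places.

At (1/2, 2): F = (2.5000, 2.2500).
Jacobian J = [[2·s·t + 8·s + 5·t^2, s^2 + 10·s·t - 2], [-4·s·t + 2·s + 4·t - 2, -2·s^2 + 4·s]].
At the point, J = [[26.0000, 8.2500], [3.0000, 1.5000]] (det J = 14.2500).
Solving J·Δ = −F gives Δ = (1.0395, -3.5789).
Then the next iterate is (s, t)₁ = (1.5395, -1.5789).
Re-evaluating at (1.5395, -1.5789): F = (23.085245, -2.947630), so ‖F‖₂ = 23.2727.

23.2727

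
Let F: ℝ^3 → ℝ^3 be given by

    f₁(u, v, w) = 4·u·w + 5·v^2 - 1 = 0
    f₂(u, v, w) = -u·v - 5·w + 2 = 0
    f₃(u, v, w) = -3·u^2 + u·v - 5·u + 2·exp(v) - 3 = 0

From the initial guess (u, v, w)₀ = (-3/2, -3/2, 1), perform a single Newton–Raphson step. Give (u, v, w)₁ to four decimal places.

At (-3/2, -3/2, 1): F = (4.2500, -5.2500, 0.446260).
Jacobian J = [[4·w, 10·v, 4·u], [-v, -u, -5], [-6·u + v - 5, u + 2·exp(v), 0]].
At the point, J = [[4.0000, -15.0000, -6.0000], [1.5000, 1.5000, -5.0000], [2.5000, -1.053740, 0.0000]] (det J = 198.408864).
Solving J·Δ = −F gives Δ = (0.0912, 0.6399, -0.8307).
Then the next iterate is (u, v, w)₁ = (-1.4088, -0.8601, 0.1693).

(-1.4088, -0.8601, 0.1693)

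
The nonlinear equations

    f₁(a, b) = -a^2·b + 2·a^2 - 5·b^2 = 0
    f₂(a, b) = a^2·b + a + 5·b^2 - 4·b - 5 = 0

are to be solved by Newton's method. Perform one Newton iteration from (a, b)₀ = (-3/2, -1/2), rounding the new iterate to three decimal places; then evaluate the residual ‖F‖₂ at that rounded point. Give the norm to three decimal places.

At (-3/2, -1/2): F = (4.375, -4.375).
Jacobian J = [[-2·a·b + 4·a, -a^2 - 10·b], [2·a·b + 1, a^2 + 10·b - 4]].
At the point, J = [[-7.500, 2.750], [2.500, -6.750]] (det J = 43.750).
Solving J·Δ = −F gives Δ = (0.400, -0.500).
Then the next iterate is (a, b)₁ = (-1.100, -1.000).
Re-evaluating at (-1.100, -1.000): F = (-1.370, 1.690), so ‖F‖₂ = 2.176.

2.176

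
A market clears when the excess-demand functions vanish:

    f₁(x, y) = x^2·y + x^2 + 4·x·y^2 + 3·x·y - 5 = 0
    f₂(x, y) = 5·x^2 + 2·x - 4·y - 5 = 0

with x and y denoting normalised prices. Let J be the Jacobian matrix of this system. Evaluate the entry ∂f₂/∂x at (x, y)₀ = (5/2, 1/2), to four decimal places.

27.0000

∂f₂/∂x = 10·x + 2.
At (5/2, 1/2) this is 27.0000.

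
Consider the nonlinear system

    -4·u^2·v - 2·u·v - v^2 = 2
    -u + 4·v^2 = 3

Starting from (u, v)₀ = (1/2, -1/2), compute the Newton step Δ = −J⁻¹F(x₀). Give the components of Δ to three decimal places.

At (1/2, -1/2): F = (-1.250, -2.500).
Jacobian J = [[-8·u·v - 2·v, -4·u^2 - 2·u - 2·v], [-1, 8·v]].
At the point, J = [[3.000, -1.000], [-1.000, -4.000]] (det J = -13.000).
Solving J·Δ = −F gives Δ = (0.192, -0.673).

(0.192, -0.673)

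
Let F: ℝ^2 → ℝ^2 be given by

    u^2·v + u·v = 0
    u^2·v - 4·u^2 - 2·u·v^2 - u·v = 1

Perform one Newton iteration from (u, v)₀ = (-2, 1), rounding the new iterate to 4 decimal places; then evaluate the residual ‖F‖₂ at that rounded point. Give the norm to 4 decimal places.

At (-2, 1): F = (2.0000, -7.0000).
Jacobian J = [[2·u·v + v, u^2 + u], [2·u·v - 8·u - 2·v^2 - v, u^2 - 4·u·v - u]].
At the point, J = [[-3.0000, 2.0000], [9.0000, 14.0000]] (det J = -60.0000).
Solving J·Δ = −F gives Δ = (0.7000, 0.0500).
Then the next iterate is (u, v)₁ = (-1.3000, 1.0500).
Re-evaluating at (-1.3000, 1.0500): F = (0.4095, -1.7540), so ‖F‖₂ = 1.8012.

1.8012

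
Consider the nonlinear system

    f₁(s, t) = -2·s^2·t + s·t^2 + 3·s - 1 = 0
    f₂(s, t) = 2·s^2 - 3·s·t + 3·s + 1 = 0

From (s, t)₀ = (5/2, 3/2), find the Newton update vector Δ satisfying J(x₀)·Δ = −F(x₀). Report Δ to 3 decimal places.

At (5/2, 3/2): F = (-6.625, 9.750).
Jacobian J = [[-4·s·t + t^2 + 3, -2·s^2 + 2·s·t], [4·s - 3·t + 3, -3·s]].
At the point, J = [[-9.750, -5.000], [8.500, -7.500]] (det J = 115.625).
Solving J·Δ = −F gives Δ = (-0.851, 0.335).

(-0.851, 0.335)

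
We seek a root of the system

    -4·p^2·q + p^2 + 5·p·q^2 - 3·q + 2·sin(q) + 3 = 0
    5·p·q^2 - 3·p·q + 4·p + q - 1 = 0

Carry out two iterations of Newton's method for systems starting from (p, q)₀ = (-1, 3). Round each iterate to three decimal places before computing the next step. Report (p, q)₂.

At (-1, 3): F = (-61.71776, -38.000).
Jacobian J = [[-8·p·q + 2·p + 5·q^2, -4·p^2 + 10·p·q + 2·cos(q) - 3], [5·q^2 - 3·q + 4, 10·p·q - 3·p + 1]].
At the point, J = [[67.000, -38.97998], [40.000, -26.000]] (det J = -182.80060).
Solving J·Δ = −F gives Δ = (0.675, -0.423).
Then the next iterate is (p, q)₁ = (-0.325, 2.577).
Round to (-0.325, 2.577) and repeat: F = (-15.43552, -8.00193), J = [[39.25485, -13.48736], [29.47364, -6.40025]].
Δ = (0.062, -0.963), so (p, q)₂ = (-0.263, 1.614).

(-0.263, 1.614)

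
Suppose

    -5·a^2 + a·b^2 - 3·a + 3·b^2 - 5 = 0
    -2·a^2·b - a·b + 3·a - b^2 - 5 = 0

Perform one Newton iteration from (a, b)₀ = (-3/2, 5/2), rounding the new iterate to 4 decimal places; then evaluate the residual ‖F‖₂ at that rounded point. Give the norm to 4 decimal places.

At (-3/2, 5/2): F = (-2.3750, -23.2500).
Jacobian J = [[-10·a + b^2 - 3, 2·a·b + 6·b], [-4·a·b - b + 3, -2·a^2 - a - 2·b]].
At the point, J = [[18.2500, 7.5000], [15.5000, -8.0000]] (det J = -262.2500).
Solving J·Δ = −F gives Δ = (0.7374, -1.4776).
Then the next iterate is (a, b)₁ = (-0.7626, 1.0224).
Re-evaluating at (-0.7626, 1.0224): F = (-3.281236, -8.742591), so ‖F‖₂ = 9.3381.

9.3381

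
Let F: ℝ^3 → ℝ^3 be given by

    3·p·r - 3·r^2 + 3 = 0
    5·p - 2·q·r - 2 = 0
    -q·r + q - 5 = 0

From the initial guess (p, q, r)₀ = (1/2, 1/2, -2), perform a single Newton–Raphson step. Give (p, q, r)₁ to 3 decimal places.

At (1/2, 1/2, -2): F = (-12.000, 2.500, -3.500).
Jacobian J = [[3·r, 0, 3·p - 6·r], [5, -2·r, -2·q], [0, -r + 1, -q]].
At the point, J = [[-6.000, 0.000, 13.500], [5.000, 4.000, -1.000], [0.000, 3.000, -0.500]] (det J = 196.500).
Solving J·Δ = −F gives Δ = (-1.416, 1.210, 0.260).
Then the next iterate is (p, q, r)₁ = (-0.916, 1.710, -1.740).

(-0.916, 1.710, -1.740)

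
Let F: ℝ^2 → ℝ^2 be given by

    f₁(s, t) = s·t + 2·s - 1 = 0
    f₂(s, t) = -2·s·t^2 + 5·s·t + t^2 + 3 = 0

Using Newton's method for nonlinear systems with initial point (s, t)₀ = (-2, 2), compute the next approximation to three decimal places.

(-0.091, 1.318)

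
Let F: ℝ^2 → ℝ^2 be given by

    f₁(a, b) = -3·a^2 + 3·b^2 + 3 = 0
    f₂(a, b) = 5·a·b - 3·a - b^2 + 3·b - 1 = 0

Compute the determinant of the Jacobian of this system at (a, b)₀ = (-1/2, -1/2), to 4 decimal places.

-12.0000

J = [[-6·a, 6·b], [5·b - 3, 5·a - 2·b + 3]].
At the point, J = [[3.0000, -3.0000], [-5.5000, 1.5000]].
det J = -12.0000.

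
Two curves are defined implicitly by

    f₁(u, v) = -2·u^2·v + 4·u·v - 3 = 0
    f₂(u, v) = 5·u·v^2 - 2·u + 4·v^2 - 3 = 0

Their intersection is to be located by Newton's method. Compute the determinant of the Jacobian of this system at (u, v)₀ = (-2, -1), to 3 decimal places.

-96.000

J = [[-4·u·v + 4·v, -2·u^2 + 4·u], [5·v^2 - 2, 10·u·v + 8·v]].
At the point, J = [[-12.000, -16.000], [3.000, 12.000]].
det J = -96.000.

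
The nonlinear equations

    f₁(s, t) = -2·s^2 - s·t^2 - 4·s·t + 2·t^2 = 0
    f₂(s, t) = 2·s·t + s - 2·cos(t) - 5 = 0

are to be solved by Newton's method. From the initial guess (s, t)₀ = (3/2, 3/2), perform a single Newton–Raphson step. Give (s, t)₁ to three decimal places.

(0.410, 2.201)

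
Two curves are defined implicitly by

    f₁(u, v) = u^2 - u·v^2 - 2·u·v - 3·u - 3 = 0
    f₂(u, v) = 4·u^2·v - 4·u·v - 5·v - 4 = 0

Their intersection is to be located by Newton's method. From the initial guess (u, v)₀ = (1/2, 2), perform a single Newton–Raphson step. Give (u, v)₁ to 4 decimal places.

(0.4750, -0.6667)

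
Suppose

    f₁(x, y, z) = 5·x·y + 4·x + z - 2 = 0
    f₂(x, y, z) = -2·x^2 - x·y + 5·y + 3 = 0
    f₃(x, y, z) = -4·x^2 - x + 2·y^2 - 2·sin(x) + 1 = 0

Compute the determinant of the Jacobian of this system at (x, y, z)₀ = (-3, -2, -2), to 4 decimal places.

J = [[5·y + 4, 5·x, 1], [-4·x - y, -x + 5, 0], [-8·x - 2·cos(x) - 1, 4·y, 0]].
At the point, J = [[-6.0000, -15.0000, 1.0000], [14.0000, 8.0000, 0.0000], [24.979985, -8.0000, 0.0000]].
det J = -311.8399.

-311.8399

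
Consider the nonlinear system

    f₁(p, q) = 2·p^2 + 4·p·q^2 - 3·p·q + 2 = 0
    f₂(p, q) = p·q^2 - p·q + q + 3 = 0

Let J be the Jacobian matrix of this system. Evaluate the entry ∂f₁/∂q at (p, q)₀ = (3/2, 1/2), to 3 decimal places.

1.500

∂f₁/∂q = 8·p·q - 3·p.
At (3/2, 1/2) this is 1.500.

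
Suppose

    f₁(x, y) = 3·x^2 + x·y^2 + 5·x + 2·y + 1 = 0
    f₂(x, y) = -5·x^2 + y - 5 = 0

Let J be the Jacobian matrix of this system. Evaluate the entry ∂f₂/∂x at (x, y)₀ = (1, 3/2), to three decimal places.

-10.000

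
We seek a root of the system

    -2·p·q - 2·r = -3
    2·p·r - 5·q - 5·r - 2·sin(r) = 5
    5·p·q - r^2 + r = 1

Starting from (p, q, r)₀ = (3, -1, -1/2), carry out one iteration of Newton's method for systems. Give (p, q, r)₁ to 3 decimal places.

(0.987, -0.921, 2.250)

At (3, -1, -1/2): F = (10.000, 0.45885, -16.750).
Jacobian J = [[-2·q, -2·p, -2], [2·r, -5, 2·p - 2·cos(r) - 5], [5·q, 5·p, -2·r + 1]].
At the point, J = [[2.000, -6.000, -2.000], [-1.000, -5.000, -0.75517], [-5.000, 15.000, 2.000]] (det J = 48.000).
Solving J·Δ = −F gives Δ = (-2.013, 0.079, 2.750).
Then the next iterate is (p, q, r)₁ = (0.987, -0.921, 2.250).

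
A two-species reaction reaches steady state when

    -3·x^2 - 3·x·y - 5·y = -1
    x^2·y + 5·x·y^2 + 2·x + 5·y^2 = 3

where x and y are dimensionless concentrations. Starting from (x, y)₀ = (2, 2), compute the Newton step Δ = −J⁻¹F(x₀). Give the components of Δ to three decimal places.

At (2, 2): F = (-33.000, 69.000).
Jacobian J = [[-6·x - 3·y, -3·x - 5], [2·x·y + 5·y^2 + 2, x^2 + 10·x·y + 10·y]].
At the point, J = [[-18.000, -11.000], [30.000, 64.000]] (det J = -822.000).
Solving J·Δ = −F gives Δ = (-1.646, -0.307).

(-1.646, -0.307)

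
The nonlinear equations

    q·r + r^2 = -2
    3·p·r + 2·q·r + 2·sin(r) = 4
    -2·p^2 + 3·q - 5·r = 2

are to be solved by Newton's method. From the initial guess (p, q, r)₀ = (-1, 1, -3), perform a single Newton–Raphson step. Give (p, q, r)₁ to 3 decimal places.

(-1.297, 0.198, -0.919)

At (-1, 1, -3): F = (8.000, -1.28224, 14.000).
Jacobian J = [[0, r, q + 2·r], [3·r, 2·r, 3·p + 2·q + 2·cos(r)], [-4·p, 3, -5]].
At the point, J = [[0.000, -3.000, -5.000], [-9.000, -6.000, -2.97998], [4.000, 3.000, -5.000]] (det J = 185.75982).
Solving J·Δ = −F gives Δ = (-0.297, -0.802, 2.081).
Then the next iterate is (p, q, r)₁ = (-1.297, 0.198, -0.919).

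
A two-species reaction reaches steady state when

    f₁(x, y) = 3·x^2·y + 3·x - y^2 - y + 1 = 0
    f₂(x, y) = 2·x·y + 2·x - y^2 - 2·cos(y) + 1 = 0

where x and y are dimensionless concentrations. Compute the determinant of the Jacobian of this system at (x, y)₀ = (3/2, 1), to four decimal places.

17.1953

J = [[6·x·y + 3, 3·x^2 - 2·y - 1], [2·y + 2, 2·x - 2·y + 2·sin(y)]].
At the point, J = [[12.0000, 3.7500], [4.0000, 2.682942]].
det J = 17.1953.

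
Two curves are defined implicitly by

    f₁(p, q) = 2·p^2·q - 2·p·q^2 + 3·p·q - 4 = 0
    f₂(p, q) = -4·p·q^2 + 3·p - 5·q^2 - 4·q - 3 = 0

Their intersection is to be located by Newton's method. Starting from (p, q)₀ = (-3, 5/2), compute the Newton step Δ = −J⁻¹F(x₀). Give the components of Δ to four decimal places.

(3.9108, 2.0738)

At (-3, 5/2): F = (56.0000, 21.7500).
Jacobian J = [[4·p·q - 2·q^2 + 3·q, 2·p^2 - 4·p·q + 3·p], [-4·q^2 + 3, -8·p·q - 10·q - 4]].
At the point, J = [[-35.0000, 39.0000], [-22.0000, 31.0000]] (det J = -227.0000).
Solving J·Δ = −F gives Δ = (3.9108, 2.0738).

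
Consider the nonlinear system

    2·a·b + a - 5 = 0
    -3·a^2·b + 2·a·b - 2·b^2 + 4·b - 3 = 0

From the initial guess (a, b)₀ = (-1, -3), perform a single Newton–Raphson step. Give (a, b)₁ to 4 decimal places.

(-1.3495, -2.1262)

At (-1, -3): F = (0.0000, -18.0000).
Jacobian J = [[2·b + 1, 2·a], [-6·a·b + 2·b, -3·a^2 + 2·a - 4·b + 4]].
At the point, J = [[-5.0000, -2.0000], [-24.0000, 11.0000]] (det J = -103.0000).
Solving J·Δ = −F gives Δ = (-0.3495, 0.8738).
Then the next iterate is (a, b)₁ = (-1.3495, -2.1262).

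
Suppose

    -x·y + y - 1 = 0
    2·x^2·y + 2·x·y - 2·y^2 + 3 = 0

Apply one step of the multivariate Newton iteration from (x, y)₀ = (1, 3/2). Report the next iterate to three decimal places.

At (1, 3/2): F = (-1.000, 4.500).
Jacobian J = [[-y, -x + 1], [4·x·y + 2·y, 2·x^2 + 2·x - 4·y]].
At the point, J = [[-1.500, 0.000], [9.000, -2.000]] (det J = 3.000).
Solving J·Δ = −F gives Δ = (-0.667, -0.750).
Then the next iterate is (x, y)₁ = (0.333, 0.750).

(0.333, 0.750)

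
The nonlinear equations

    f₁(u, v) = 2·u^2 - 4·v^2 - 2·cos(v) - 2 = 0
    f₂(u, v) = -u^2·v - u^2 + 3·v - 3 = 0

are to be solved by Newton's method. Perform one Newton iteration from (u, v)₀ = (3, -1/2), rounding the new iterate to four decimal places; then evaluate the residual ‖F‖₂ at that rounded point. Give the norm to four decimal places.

5.6307

At (3, -1/2): F = (13.244835, -9.0000).
Jacobian J = [[4·u, -8·v + 2·sin(v)], [-2·u·v - 2·u, -u^2 + 3]].
At the point, J = [[12.0000, 3.041149], [-3.0000, -6.0000]] (det J = -62.876553).
Solving J·Δ = −F gives Δ = (-0.8286, -1.0857).
Then the next iterate is (u, v)₁ = (2.1714, -1.5857).
Re-evaluating at (2.1714, -1.5857): F = (-2.598016, -4.995537), so ‖F‖₂ = 5.6307.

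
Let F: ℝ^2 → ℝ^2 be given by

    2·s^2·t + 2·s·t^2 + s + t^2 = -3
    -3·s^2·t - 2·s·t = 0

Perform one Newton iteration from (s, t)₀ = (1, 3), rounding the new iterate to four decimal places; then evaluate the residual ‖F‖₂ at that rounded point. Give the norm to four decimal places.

12.4525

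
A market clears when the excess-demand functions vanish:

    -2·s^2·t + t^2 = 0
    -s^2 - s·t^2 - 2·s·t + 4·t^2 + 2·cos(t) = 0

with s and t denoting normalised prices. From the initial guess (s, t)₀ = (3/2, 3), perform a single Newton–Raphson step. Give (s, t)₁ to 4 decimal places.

(1.1377, 1.6523)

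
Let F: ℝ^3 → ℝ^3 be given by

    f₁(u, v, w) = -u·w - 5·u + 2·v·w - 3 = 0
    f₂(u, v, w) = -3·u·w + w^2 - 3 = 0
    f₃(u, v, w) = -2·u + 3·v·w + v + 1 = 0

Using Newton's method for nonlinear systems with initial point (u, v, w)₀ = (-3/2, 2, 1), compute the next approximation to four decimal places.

(-0.7100, -0.5750, 0.9800)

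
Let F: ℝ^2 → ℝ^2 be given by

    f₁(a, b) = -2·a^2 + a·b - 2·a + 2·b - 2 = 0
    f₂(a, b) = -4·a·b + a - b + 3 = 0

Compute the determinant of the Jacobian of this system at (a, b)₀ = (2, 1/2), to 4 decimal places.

89.5000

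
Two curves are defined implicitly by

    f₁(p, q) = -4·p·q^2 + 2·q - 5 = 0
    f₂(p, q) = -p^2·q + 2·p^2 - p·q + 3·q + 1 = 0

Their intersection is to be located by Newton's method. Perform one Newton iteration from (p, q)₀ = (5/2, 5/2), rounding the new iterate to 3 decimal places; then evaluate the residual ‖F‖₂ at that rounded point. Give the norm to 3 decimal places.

87.965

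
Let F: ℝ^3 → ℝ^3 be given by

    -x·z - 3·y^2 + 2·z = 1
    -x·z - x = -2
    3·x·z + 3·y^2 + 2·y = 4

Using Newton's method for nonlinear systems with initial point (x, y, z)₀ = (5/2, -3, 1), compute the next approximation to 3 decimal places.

At (5/2, -3, 1): F = (-28.500, -3.000, 24.500).
Jacobian J = [[-z, -6·y, -x + 2], [-z - 1, 0, -x], [3·z, 6·y + 2, 3·x]].
At the point, J = [[-1.000, 18.000, -0.500], [-2.000, 0.000, -2.500], [3.000, -16.000, 7.500]] (det J = 159.000).
Solving J·Δ = −F gives Δ = (-2.632, 1.462, 0.906).
Then the next iterate is (x, y, z)₁ = (-0.132, -1.538, 1.906).

(-0.132, -1.538, 1.906)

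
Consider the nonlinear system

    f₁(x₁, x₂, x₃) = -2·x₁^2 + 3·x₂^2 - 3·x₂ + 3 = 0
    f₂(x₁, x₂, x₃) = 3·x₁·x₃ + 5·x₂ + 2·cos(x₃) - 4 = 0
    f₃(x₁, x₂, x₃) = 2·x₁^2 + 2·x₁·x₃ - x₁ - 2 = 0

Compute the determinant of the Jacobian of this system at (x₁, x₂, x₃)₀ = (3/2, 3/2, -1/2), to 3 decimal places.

J = [[-4·x₁, 6·x₂ - 3, 0], [3·x₃, 5, 3·x₁ - 2·sin(x₃)], [4·x₁ + 2·x₃ - 1, 0, 2·x₁]].
At the point, J = [[-6.000, 6.000, 0.000], [-1.500, 5.000, 5.45885], [4.000, 0.000, 3.000]].
det J = 68.012.

68.012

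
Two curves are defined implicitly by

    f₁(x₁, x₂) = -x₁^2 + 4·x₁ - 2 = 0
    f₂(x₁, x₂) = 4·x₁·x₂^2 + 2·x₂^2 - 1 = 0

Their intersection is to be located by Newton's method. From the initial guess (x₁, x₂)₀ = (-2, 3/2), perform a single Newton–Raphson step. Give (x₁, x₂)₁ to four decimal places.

(-0.2500, 1.5694)

At (-2, 3/2): F = (-14.0000, -14.5000).
Jacobian J = [[-2·x₁ + 4, 0], [4·x₂^2, 8·x₁·x₂ + 4·x₂]].
At the point, J = [[8.0000, 0.0000], [9.0000, -18.0000]] (det J = -144.0000).
Solving J·Δ = −F gives Δ = (1.7500, 0.0694).
Then the next iterate is (x₁, x₂)₁ = (-0.2500, 1.5694).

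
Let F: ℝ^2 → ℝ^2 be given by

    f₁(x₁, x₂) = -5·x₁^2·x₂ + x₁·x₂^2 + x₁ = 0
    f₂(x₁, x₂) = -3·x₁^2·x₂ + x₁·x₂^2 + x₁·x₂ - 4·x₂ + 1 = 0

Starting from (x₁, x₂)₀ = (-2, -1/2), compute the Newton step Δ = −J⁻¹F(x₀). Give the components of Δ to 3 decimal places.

(-1.855, 1.318)

At (-2, -1/2): F = (7.500, 9.500).
Jacobian J = [[-10·x₁·x₂ + x₂^2 + 1, -5·x₁^2 + 2·x₁·x₂], [-6·x₁·x₂ + x₂^2 + x₂, -3·x₁^2 + 2·x₁·x₂ + x₁ - 4]].
At the point, J = [[-8.750, -18.000], [-6.250, -16.000]] (det J = 27.500).
Solving J·Δ = −F gives Δ = (-1.855, 1.318).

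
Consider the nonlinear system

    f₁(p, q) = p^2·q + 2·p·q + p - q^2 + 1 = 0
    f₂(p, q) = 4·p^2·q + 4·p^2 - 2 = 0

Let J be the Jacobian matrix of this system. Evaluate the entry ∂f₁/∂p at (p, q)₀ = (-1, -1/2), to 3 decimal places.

1.000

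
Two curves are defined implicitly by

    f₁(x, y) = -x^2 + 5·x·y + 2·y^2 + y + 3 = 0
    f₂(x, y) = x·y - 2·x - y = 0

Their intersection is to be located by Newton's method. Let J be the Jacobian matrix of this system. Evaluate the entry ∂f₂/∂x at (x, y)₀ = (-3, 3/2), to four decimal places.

∂f₂/∂x = y - 2.
At (-3, 3/2) this is -0.5000.

-0.5000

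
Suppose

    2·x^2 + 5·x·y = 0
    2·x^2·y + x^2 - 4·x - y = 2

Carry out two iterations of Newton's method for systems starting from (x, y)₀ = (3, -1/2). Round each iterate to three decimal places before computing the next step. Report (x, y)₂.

(-0.550, 0.793)

At (3, -1/2): F = (10.500, -13.500).
Jacobian J = [[4·x + 5·y, 5·x], [4·x·y + 2·x - 4, 2·x^2 - 1]].
At the point, J = [[9.500, 15.000], [-4.000, 17.000]] (det J = 221.500).
Solving J·Δ = −F gives Δ = (-1.720, 0.389).
Then the next iterate is (x, y)₁ = (1.280, -0.111).
Round to (1.280, -0.111) and repeat: F = (2.56640, -5.73432), J = [[4.565, 6.400], [-2.00832, 2.27680]].
Δ = (-1.830, 0.904), so (x, y)₂ = (-0.550, 0.793).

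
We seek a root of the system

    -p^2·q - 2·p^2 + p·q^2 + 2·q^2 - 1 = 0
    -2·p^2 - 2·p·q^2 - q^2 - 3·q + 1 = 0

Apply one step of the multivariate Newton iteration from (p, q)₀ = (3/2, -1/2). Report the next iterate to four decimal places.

(1.0015, -0.7402)

At (3/2, -1/2): F = (-3.5000, -3.0000).
Jacobian J = [[-2·p·q - 4·p + q^2, -p^2 + 2·p·q + 4·q], [-4·p - 2·q^2, -4·p·q - 2·q - 3]].
At the point, J = [[-4.2500, -5.7500], [-6.5000, 1.0000]] (det J = -41.6250).
Solving J·Δ = −F gives Δ = (-0.4985, -0.2402).
Then the next iterate is (p, q)₁ = (1.0015, -0.7402).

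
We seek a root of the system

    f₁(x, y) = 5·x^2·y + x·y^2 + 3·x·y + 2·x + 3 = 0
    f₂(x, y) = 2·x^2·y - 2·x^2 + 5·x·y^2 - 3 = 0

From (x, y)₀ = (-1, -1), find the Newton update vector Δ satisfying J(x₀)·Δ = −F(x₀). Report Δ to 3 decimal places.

At (-1, -1): F = (-2.000, -12.000).
Jacobian J = [[10·x·y + y^2 + 3·y + 2, 5·x^2 + 2·x·y + 3·x], [4·x·y - 4·x + 5·y^2, 2·x^2 + 10·x·y]].
At the point, J = [[10.000, 4.000], [13.000, 12.000]] (det J = 68.000).
Solving J·Δ = −F gives Δ = (-0.353, 1.382).

(-0.353, 1.382)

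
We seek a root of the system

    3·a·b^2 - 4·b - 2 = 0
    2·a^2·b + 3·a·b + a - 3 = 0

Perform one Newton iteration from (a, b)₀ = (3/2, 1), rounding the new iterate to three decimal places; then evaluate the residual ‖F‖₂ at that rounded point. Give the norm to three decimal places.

At (3/2, 1): F = (-1.500, 7.500).
Jacobian J = [[3·b^2, 6·a·b - 4], [4·a·b + 3·b + 1, 2·a^2 + 3·a]].
At the point, J = [[3.000, 5.000], [10.000, 9.000]] (det J = -23.000).
Solving J·Δ = −F gives Δ = (-2.217, 1.630).
Then the next iterate is (a, b)₁ = (-0.717, 2.630).
Re-evaluating at (-0.717, 2.630): F = (-27.39825, -6.67002), so ‖F‖₂ = 28.198.

28.198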